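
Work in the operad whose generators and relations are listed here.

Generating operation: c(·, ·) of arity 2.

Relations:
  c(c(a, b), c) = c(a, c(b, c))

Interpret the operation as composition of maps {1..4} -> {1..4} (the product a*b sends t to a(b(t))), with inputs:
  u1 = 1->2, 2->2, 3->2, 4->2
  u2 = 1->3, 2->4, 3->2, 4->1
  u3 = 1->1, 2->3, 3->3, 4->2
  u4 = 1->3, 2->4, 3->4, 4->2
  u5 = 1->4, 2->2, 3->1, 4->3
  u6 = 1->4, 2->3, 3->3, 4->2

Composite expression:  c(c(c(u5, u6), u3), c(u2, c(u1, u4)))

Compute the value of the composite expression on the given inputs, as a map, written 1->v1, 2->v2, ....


1->1, 2->1, 3->1, 4->1

c(u5, u6) = 1->3, 2->1, 3->1, 4->2
c(c(u5, u6), u3) = 1->3, 2->1, 3->1, 4->1
c(u1, u4) = 1->2, 2->2, 3->2, 4->2
c(u2, c(u1, u4)) = 1->4, 2->4, 3->4, 4->4
c(c(c(u5, u6), u3), c(u2, c(u1, u4))) = 1->1, 2->1, 3->1, 4->1


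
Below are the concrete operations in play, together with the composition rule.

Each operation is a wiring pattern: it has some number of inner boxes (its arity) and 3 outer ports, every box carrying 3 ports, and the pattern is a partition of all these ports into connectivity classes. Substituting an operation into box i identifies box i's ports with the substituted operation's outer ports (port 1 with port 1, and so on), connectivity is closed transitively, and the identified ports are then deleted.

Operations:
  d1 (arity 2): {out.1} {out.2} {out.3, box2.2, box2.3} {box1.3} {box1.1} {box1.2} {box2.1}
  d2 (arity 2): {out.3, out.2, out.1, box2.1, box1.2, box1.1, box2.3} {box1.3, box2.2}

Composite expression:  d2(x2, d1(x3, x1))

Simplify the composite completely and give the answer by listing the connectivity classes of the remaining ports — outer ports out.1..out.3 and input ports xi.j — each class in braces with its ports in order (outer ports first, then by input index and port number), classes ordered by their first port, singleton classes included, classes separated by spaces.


{out.1, out.2, out.3, x1.2, x1.3, x2.1, x2.2} {x1.1} {x2.3} {x3.1} {x3.2} {x3.3}

Two ports join when wires chain via d2-identified ports.
after d1, the pattern on (x3, x1) reads {out.1} {out.2} {out.3, x1.2, x1.3} {x1.1} {x3.1} {x3.2} {x3.3} (out.j = its outer ports)
after d2, the pattern on (x2, x3, x1) reads {out.1, out.2, out.3, x1.2, x1.3, x2.1, x2.2} {x1.1} {x2.3} {x3.1} {x3.2} {x3.3} (out.j = its outer ports)


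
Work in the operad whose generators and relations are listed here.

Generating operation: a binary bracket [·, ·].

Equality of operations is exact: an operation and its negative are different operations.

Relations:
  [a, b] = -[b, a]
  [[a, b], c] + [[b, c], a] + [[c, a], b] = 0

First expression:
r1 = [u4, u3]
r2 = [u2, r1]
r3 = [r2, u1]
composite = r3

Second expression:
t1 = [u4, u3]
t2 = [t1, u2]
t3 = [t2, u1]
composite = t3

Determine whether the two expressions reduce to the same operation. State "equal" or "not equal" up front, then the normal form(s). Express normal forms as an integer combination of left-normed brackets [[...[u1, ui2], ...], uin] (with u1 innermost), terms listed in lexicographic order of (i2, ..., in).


not equal; the first gives [[[u1, u2], u3], u4] - [[[u1, u2], u4], u3] - [[[u1, u3], u4], u2] + [[[u1, u4], u3], u2] and the second -[[[u1, u2], u3], u4] + [[[u1, u2], u4], u3] + [[[u1, u3], u4], u2] - [[[u1, u4], u3], u2]


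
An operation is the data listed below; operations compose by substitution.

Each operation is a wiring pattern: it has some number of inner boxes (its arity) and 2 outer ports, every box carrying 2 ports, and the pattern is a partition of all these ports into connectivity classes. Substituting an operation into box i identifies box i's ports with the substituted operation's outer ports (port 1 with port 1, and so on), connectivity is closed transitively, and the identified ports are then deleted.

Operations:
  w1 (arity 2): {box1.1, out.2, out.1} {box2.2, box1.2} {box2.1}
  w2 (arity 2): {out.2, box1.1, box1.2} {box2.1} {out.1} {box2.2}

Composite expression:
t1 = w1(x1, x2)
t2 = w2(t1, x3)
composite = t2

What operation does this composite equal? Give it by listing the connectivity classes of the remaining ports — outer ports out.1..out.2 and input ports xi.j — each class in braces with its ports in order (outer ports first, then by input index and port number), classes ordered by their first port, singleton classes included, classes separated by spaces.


{out.1} {out.2, x1.1} {x1.2, x2.2} {x2.1} {x3.1} {x3.2}

Substituting into w2 glues patterns; closure does the rest.
through w1, on inputs (x1, x2): {out.1, out.2, x1.1} {x1.2, x2.2} {x2.1} (out.j = stage outer ports)
through w2, on inputs (x1, x2, x3): {out.1} {out.2, x1.1} {x1.2, x2.2} {x2.1} {x3.1} {x3.2} (out.j = stage outer ports)


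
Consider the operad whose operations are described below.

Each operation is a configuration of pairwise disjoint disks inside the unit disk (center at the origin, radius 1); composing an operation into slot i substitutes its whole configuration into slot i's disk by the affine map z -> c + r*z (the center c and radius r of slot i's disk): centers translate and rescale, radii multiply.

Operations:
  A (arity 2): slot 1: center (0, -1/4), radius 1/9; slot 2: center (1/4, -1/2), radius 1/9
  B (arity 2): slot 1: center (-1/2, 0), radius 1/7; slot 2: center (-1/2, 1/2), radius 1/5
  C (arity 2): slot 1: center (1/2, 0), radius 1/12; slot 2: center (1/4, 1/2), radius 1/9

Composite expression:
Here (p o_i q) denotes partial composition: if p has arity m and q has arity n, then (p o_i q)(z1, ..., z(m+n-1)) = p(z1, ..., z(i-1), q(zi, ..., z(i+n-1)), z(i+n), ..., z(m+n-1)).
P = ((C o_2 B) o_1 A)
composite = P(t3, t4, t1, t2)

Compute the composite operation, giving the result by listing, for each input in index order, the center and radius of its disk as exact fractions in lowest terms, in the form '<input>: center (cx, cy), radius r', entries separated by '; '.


t1: center (7/36, 1/2), radius 1/63; t2: center (7/36, 5/9), radius 1/45; t3: center (1/2, -1/48), radius 1/108; t4: center (25/48, -1/24), radius 1/108

Below C, radii multiply path by path; the t-disk centers shift.
t3: after 2 affine steps, its disk has center (1/2, -1/48), radius 1/108
t4: after 2 affine steps, its disk has center (25/48, -1/24), radius 1/108
t1: after 2 affine steps, its disk has center (7/36, 1/2), radius 1/63
t2: after 2 affine steps, its disk has center (7/36, 5/9), radius 1/45


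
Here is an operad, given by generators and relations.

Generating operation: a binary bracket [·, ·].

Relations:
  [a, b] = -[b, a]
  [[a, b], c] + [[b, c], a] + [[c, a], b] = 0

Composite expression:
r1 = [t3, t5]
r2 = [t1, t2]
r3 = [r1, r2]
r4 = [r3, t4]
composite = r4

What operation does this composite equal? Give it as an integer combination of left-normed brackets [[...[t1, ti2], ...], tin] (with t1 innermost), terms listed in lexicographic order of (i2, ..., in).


-[[[[t1, t2], t3], t5], t4] + [[[[t1, t2], t5], t3], t4]


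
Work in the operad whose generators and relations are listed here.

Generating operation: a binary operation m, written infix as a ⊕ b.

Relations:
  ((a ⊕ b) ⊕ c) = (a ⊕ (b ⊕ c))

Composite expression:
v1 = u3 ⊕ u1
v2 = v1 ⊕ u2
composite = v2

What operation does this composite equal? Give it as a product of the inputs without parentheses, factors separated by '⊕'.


u3 ⊕ u1 ⊕ u2

The m-tree's shape is irrelevant; the u-reading-order decides.
(u3 ⊕ u1) linearizes to u3 ⊕ u1
((u3 ⊕ u1) ⊕ u2) linearizes to u3 ⊕ u1 ⊕ u2


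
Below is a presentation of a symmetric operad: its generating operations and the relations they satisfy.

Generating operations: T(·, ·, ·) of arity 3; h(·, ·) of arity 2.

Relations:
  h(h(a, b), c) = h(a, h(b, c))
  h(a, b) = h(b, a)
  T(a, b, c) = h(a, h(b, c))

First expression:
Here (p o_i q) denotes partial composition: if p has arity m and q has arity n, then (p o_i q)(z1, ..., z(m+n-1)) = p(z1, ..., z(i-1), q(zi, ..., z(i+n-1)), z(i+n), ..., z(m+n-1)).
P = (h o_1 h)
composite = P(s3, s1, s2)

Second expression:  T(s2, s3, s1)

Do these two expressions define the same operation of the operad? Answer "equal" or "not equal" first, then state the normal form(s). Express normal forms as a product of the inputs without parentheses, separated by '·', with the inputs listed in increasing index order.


equal — both sides give s1 · s2 · s3

Normal form of the first expression: s1 · s2 · s3
Normal form of the second expression: s1 · s2 · s3
Both agree, so they are equal.


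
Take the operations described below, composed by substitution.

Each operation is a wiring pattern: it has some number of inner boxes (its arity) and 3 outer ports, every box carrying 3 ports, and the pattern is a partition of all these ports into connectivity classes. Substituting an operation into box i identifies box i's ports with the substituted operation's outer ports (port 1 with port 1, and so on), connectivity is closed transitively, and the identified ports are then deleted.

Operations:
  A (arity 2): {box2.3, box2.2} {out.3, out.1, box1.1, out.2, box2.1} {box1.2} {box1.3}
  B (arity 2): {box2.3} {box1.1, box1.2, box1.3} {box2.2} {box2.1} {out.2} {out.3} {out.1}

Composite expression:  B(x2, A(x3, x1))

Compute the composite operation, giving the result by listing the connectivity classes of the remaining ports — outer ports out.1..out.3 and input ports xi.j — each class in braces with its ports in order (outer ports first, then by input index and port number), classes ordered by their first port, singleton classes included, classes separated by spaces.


{out.1} {out.2} {out.3} {x1.1, x3.1} {x1.2, x1.3} {x2.1, x2.2, x2.3} {x3.2} {x3.3}

After gluing at B, chains via deleted ports link the x-ports.
after A, the pattern on (x3, x1) reads {out.1, out.2, out.3, x1.1, x3.1} {x1.2, x1.3} {x3.2} {x3.3} (out.j = its outer ports)
after B, the pattern on (x2, x3, x1) reads {out.1} {out.2} {out.3} {x1.1, x3.1} {x1.2, x1.3} {x2.1, x2.2, x2.3} {x3.2} {x3.3} (out.j = its outer ports)


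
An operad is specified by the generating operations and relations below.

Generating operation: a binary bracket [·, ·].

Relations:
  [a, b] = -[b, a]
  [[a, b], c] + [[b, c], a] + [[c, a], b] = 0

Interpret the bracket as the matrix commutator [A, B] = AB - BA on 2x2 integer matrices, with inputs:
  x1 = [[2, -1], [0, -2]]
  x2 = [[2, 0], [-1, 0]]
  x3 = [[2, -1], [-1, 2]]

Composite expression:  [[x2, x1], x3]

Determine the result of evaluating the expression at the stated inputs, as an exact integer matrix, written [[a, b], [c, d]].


[[-2, 2], [-2, 2]]


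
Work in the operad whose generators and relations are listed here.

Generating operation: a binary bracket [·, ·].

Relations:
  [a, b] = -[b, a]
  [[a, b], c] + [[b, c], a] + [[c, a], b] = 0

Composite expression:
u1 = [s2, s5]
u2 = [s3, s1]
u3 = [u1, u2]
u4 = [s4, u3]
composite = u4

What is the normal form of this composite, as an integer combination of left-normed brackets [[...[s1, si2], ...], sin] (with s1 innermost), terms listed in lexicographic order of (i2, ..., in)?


-[[[[s1, s3], s2], s5], s4] + [[[[s1, s3], s5], s2], s4]


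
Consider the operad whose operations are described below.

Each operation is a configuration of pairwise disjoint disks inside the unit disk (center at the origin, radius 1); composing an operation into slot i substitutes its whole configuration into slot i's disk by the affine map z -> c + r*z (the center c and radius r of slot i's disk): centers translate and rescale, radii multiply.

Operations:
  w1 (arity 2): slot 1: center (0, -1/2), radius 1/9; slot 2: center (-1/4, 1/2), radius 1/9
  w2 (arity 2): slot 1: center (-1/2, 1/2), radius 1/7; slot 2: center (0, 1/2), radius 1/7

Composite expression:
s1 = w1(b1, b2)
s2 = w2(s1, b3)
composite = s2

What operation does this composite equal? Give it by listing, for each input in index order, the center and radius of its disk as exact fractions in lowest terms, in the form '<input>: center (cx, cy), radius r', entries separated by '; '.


Follow each b-input down from w2: c' goes to c + r*c', radius to r*r'.
input b1: composing its 2 substitution steps yields center (-1/2, 3/7), radius 1/63
input b2: composing its 2 substitution steps yields center (-15/28, 4/7), radius 1/63
input b3: composing its 1 substitution step yields center (0, 1/2), radius 1/7

b1: center (-1/2, 3/7), radius 1/63; b2: center (-15/28, 4/7), radius 1/63; b3: center (0, 1/2), radius 1/7


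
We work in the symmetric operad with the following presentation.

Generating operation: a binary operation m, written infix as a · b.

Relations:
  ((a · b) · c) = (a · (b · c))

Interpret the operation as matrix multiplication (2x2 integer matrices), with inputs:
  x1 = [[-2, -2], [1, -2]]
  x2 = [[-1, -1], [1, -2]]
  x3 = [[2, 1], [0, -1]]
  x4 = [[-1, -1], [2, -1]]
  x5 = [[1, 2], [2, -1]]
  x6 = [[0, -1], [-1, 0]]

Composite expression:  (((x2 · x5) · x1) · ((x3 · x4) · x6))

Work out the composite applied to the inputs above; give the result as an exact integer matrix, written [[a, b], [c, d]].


(x2 · x5) = [[-3, -1], [-3, 4]]
((x2 · x5) · x1) = [[5, 8], [10, -2]]
(x3 · x4) = [[0, -3], [-2, 1]]
((x3 · x4) · x6) = [[3, 0], [-1, 2]]
(((x2 · x5) · x1) · ((x3 · x4) · x6)) = [[7, 16], [32, -4]]

[[7, 16], [32, -4]]


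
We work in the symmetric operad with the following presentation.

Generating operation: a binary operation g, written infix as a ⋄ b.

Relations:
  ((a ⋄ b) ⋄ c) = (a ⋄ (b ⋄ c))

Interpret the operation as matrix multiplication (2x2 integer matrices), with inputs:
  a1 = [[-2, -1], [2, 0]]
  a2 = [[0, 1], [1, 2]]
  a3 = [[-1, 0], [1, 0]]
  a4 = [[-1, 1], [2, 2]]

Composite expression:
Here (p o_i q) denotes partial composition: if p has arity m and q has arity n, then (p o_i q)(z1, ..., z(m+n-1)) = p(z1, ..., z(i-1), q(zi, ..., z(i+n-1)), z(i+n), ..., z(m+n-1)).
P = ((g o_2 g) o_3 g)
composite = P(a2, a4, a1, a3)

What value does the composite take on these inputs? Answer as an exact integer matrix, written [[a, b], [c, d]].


[[-2, 0], [-7, 0]]

(a1 ⋄ a3) = [[1, 0], [-2, 0]]
(a4 ⋄ (a1 ⋄ a3)) = [[-3, 0], [-2, 0]]
(a2 ⋄ (a4 ⋄ (a1 ⋄ a3))) = [[-2, 0], [-7, 0]]


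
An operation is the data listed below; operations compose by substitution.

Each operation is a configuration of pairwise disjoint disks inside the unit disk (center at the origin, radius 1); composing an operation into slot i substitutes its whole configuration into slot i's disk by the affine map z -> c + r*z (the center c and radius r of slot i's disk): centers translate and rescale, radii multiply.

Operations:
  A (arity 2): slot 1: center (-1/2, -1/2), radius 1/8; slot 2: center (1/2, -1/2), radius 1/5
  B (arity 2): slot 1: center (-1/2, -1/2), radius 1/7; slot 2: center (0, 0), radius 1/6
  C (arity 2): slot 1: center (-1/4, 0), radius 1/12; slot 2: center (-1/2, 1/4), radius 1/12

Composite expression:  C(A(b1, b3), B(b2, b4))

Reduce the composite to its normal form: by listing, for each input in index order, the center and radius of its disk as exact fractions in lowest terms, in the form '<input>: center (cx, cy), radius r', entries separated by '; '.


b1: center (-7/24, -1/24), radius 1/96; b2: center (-13/24, 5/24), radius 1/84; b3: center (-5/24, -1/24), radius 1/60; b4: center (-1/2, 1/4), radius 1/72

Only the slot chain above each b matters under C; compose those maps.
input b1: composing its 2 substitution steps yields center (-7/24, -1/24), radius 1/96
input b3: composing its 2 substitution steps yields center (-5/24, -1/24), radius 1/60
input b2: composing its 2 substitution steps yields center (-13/24, 5/24), radius 1/84
input b4: composing its 2 substitution steps yields center (-1/2, 1/4), radius 1/72


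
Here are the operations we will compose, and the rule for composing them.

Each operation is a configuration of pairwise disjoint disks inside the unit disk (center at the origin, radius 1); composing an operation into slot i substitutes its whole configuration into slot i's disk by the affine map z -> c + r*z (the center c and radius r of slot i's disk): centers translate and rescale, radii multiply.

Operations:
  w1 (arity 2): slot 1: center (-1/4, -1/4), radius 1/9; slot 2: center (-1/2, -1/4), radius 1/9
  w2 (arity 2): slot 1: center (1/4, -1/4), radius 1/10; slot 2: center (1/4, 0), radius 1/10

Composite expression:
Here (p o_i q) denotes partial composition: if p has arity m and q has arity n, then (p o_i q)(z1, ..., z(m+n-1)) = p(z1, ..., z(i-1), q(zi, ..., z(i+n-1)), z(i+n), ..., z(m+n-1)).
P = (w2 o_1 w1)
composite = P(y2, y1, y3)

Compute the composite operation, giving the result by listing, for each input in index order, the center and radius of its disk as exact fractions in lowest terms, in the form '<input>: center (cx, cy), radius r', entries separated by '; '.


y1: center (1/5, -11/40), radius 1/90; y2: center (9/40, -11/40), radius 1/90; y3: center (1/4, 0), radius 1/10

Follow each y-input down from w2: c' goes to c + r*c', radius to r*r'.
input y2: composing its 2 substitution steps yields center (9/40, -11/40), radius 1/90
input y1: composing its 2 substitution steps yields center (1/5, -11/40), radius 1/90
input y3: composing its 1 substitution step yields center (1/4, 0), radius 1/10


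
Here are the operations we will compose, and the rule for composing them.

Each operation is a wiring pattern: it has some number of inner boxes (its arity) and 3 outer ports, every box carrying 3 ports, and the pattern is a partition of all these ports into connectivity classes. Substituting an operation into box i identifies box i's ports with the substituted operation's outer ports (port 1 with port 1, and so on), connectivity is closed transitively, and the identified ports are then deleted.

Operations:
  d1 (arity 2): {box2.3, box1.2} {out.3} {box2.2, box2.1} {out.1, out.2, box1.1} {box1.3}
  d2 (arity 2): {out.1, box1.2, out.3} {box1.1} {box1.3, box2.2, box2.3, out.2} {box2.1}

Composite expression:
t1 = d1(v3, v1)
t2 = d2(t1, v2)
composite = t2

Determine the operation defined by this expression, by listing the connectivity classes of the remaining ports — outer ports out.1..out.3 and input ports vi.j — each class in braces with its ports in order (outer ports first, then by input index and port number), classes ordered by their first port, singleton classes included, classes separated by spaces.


{out.1, out.3, v3.1} {out.2, v2.2, v2.3} {v1.1, v1.2} {v1.3, v3.2} {v2.1} {v3.3}

After gluing at d2, chains via deleted ports link the v-ports.
stage d1: inputs (v3, v1), connectivity {out.1, out.2, v3.1} {out.3} {v1.1, v1.2} {v1.3, v3.2} {v3.3}, out.j its boundary
stage d2: inputs (v3, v1, v2), connectivity {out.1, out.3, v3.1} {out.2, v2.2, v2.3} {v1.1, v1.2} {v1.3, v3.2} {v2.1} {v3.3}, out.j its boundary


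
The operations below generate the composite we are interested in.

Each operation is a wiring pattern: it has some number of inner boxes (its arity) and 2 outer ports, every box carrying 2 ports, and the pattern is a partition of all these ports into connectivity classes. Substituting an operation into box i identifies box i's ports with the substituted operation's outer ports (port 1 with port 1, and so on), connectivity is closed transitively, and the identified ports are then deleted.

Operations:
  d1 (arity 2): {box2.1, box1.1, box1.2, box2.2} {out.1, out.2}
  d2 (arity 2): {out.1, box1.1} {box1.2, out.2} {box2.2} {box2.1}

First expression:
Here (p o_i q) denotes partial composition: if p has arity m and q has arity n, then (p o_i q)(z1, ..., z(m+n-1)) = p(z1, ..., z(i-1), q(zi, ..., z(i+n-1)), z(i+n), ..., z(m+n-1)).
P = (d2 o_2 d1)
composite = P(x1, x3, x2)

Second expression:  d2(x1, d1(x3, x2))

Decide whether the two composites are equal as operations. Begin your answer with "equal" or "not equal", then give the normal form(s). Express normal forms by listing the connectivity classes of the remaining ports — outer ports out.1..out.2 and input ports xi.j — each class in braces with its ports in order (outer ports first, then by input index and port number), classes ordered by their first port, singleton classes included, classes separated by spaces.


equal; the common form is {out.1, x1.1} {out.2, x1.2} {x2.1, x2.2, x3.1, x3.2}


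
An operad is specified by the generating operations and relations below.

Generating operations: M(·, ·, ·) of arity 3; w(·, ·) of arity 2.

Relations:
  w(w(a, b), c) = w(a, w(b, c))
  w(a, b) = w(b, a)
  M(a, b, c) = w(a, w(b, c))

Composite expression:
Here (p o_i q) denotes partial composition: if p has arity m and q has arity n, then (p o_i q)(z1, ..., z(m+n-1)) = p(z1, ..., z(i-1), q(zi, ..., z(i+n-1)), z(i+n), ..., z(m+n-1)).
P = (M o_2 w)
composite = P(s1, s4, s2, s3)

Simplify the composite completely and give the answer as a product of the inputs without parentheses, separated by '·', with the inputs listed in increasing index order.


s1 · s2 · s3 · s4

Reordering under M is free, so list the s-inputs canonically.
w(s4, s2) unparenthesizes to s4 · s2
M(s1, w(s4, s2), s3) unparenthesizes to s1 · s4 · s2 · s3
rearranged into index order: s1 · s2 · s3 · s4


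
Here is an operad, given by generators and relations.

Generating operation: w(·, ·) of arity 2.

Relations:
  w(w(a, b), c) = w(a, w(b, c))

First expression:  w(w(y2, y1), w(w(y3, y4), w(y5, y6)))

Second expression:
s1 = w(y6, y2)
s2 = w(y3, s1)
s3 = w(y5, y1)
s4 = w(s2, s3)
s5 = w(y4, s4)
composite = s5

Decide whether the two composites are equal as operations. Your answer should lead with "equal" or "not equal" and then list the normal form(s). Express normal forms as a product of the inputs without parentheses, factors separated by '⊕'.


not equal; the first gives y2 ⊕ y1 ⊕ y3 ⊕ y4 ⊕ y5 ⊕ y6 and the second y4 ⊕ y3 ⊕ y6 ⊕ y2 ⊕ y5 ⊕ y1

Reducing the first expression gives y2 ⊕ y1 ⊕ y3 ⊕ y4 ⊕ y5 ⊕ y6
Reducing the second expression gives y4 ⊕ y3 ⊕ y6 ⊕ y2 ⊕ y5 ⊕ y1
Different reductions; not equal.


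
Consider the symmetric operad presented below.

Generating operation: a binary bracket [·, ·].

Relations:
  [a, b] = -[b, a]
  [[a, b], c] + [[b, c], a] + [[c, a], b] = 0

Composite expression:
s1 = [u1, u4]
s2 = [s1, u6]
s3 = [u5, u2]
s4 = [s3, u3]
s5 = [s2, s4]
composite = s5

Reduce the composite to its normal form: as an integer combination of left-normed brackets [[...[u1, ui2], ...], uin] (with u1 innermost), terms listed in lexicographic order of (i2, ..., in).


-[[[[[u1, u4], u6], u2], u5], u3] + [[[[[u1, u4], u6], u3], u2], u5] - [[[[[u1, u4], u6], u3], u5], u2] + [[[[[u1, u4], u6], u5], u2], u3]

Skip Jacobi rewriting: expand, keep u1-initial words, read off terms.
Composite bracket: [[[u1, u4], u6], [[u5, u2], u3]]
The bracket unfolds into 32 signed words via [a, b] = ab - ba (2^5 = 32).
Keep just the words that open with u1:
  from u1u4u6u2u5u3, sign -1: term -[[[[[u1, u4], u6], u2], u5], u3]
  from u1u4u6u3u2u5, sign +1: term +[[[[[u1, u4], u6], u3], u2], u5]
  from u1u4u6u3u5u2, sign -1: term -[[[[[u1, u4], u6], u3], u5], u2]
  from u1u4u6u5u2u3, sign +1: term +[[[[[u1, u4], u6], u5], u2], u3]


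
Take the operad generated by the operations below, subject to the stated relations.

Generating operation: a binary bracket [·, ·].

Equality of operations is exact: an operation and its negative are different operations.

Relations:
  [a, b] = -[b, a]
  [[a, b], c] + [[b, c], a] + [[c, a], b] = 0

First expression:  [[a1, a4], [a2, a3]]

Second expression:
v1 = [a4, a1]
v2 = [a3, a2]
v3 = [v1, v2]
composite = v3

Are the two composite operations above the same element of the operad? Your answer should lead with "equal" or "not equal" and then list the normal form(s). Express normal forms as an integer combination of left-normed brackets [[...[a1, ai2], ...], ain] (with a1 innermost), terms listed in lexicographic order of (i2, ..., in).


equal; both compose to [[[a1, a4], a2], a3] - [[[a1, a4], a3], a2]


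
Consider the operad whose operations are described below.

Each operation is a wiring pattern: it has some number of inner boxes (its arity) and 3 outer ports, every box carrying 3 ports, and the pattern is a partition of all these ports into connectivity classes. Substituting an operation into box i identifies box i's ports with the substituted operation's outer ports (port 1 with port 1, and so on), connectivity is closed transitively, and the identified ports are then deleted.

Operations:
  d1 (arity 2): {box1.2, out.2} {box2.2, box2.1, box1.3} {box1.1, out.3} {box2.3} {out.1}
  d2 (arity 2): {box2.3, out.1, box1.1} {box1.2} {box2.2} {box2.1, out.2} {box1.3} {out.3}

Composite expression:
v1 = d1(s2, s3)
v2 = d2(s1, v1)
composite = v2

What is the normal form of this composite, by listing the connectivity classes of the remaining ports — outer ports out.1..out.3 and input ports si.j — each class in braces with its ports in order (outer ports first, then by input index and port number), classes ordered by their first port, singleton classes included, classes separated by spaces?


{out.1, s1.1, s2.1} {out.2} {out.3} {s1.2} {s1.3} {s2.2} {s2.3, s3.1, s3.2} {s3.3}

After gluing at d2, chains via deleted ports link the s-ports.
composing d1 on (s2, s3), with out.j its own outer ports: {out.1} {out.2, s2.2} {out.3, s2.1} {s2.3, s3.1, s3.2} {s3.3}
composing d2 on (s1, s2, s3), with out.j its own outer ports: {out.1, s1.1, s2.1} {out.2} {out.3} {s1.2} {s1.3} {s2.2} {s2.3, s3.1, s3.2} {s3.3}


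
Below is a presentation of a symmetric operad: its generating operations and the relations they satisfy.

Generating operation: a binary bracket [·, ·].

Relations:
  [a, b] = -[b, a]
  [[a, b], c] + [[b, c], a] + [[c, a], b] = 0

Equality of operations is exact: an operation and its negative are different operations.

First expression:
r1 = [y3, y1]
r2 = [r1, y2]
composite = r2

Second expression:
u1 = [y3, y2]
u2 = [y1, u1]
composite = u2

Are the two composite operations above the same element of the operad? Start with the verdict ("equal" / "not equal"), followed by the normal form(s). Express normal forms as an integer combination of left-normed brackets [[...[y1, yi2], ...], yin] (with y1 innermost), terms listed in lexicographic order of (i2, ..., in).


The first expression reduces to -[[y1, y3], y2]
The second expression reduces to -[[y1, y2], y3] + [[y1, y3], y2]
No match — not equal.

not equal; first: -[[y1, y3], y2]; second: -[[y1, y2], y3] + [[y1, y3], y2]


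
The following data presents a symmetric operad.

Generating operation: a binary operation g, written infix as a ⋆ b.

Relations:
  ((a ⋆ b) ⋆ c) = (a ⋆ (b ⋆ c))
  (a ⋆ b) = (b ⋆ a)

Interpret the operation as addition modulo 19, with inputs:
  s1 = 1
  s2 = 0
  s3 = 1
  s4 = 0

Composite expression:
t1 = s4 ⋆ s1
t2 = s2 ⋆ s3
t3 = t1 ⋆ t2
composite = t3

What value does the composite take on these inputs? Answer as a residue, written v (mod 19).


(s4 ⋆ s1) = 1
(s2 ⋆ s3) = 1
((s4 ⋆ s1) ⋆ (s2 ⋆ s3)) = 2

2 (mod 19)


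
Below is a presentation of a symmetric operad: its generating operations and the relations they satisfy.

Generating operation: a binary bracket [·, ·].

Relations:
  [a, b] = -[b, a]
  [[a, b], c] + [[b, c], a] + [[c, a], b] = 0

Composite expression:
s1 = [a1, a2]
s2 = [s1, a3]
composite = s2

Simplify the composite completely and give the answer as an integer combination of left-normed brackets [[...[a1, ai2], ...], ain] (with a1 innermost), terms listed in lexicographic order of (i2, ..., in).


A multilinear Lie element is pinned by a1-initial words (a1 innermost).
Composite bracket: [[a1, a2], a3]
Expanding via [a, b] = ab - ba: 4 signed words (2^2 = 4).
Keep just the words that open with a1:
  a1a2a3 appears with sign +1, giving the term +[[a1, a2], a3]

[[a1, a2], a3]


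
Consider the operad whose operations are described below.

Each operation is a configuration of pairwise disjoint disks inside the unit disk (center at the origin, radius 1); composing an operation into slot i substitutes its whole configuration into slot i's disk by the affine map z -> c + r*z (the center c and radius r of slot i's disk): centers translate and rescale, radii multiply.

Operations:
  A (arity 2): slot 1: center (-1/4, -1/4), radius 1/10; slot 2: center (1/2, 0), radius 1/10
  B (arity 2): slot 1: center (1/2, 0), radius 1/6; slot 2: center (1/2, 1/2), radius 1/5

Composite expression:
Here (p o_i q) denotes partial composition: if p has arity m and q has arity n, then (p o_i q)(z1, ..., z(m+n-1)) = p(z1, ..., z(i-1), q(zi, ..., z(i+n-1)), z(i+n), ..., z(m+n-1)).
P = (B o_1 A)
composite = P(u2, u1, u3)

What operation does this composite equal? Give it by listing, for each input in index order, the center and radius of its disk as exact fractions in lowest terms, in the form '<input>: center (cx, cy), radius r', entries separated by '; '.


Nesting under B composes maps z -> c + r*z down each u-path.
u2: after 2 affine steps, its disk has center (11/24, -1/24), radius 1/60
u1: after 2 affine steps, its disk has center (7/12, 0), radius 1/60
u3: after 1 affine step, its disk has center (1/2, 1/2), radius 1/5

u1: center (7/12, 0), radius 1/60; u2: center (11/24, -1/24), radius 1/60; u3: center (1/2, 1/2), radius 1/5


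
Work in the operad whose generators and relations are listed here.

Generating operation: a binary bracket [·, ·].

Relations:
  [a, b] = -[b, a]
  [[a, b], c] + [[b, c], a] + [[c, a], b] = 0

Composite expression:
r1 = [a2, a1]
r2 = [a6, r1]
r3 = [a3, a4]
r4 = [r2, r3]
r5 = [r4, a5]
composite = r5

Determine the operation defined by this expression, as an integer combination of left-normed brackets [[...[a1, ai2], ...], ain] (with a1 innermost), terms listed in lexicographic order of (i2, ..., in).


[[[[[a1, a2], a6], a3], a4], a5] - [[[[[a1, a2], a6], a4], a3], a5]

Skip Jacobi rewriting: expand, keep a1-initial words, read off terms.
Composite bracket: [[[a6, [a2, a1]], [a3, a4]], a5]
Applying ab - ba throughout gives 32 signed words (2^5 = 32).
Collect the words opening with a1:
  a1a2a6a3a4a5 (sign +1) contributes +[[[[[a1, a2], a6], a3], a4], a5]
  a1a2a6a4a3a5 (sign -1) contributes -[[[[[a1, a2], a6], a4], a3], a5]


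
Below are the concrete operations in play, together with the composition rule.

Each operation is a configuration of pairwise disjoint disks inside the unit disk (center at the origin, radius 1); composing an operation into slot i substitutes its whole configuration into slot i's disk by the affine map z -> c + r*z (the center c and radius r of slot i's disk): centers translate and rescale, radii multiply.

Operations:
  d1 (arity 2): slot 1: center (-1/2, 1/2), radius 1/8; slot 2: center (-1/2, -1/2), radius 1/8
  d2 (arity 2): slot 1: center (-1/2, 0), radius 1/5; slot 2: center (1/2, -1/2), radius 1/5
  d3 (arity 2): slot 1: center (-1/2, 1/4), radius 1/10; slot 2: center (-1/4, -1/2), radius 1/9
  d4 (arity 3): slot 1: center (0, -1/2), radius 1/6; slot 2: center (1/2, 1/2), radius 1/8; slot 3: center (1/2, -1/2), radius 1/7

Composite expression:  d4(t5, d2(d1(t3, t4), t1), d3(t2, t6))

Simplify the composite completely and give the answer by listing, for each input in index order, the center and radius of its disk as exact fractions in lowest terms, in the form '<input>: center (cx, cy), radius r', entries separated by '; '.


t1: center (9/16, 7/16), radius 1/40; t2: center (3/7, -13/28), radius 1/70; t3: center (17/40, 41/80), radius 1/320; t4: center (17/40, 39/80), radius 1/320; t5: center (0, -1/2), radius 1/6; t6: center (13/28, -4/7), radius 1/63


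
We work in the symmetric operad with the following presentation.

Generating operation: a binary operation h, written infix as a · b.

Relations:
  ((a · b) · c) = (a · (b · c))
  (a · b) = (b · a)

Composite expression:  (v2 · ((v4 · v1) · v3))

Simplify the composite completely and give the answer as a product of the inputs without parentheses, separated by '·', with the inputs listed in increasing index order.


Shape and order are irrelevant to h; the v-input set decides.
(v4 · v1) collapses to v4 · v1
((v4 · v1) · v3) collapses to v4 · v1 · v3
(v2 · ((v4 · v1) · v3)) collapses to v2 · v4 · v1 · v3
the factors in increasing index order: v1 · v2 · v3 · v4

v1 · v2 · v3 · v4


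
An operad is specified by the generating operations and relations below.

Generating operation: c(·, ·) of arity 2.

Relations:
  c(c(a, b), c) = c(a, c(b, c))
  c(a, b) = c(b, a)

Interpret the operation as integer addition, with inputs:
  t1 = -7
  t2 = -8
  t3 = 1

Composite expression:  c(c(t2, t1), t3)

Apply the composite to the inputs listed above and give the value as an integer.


-14

c(t2, t1) = -15
c(c(t2, t1), t3) = -14


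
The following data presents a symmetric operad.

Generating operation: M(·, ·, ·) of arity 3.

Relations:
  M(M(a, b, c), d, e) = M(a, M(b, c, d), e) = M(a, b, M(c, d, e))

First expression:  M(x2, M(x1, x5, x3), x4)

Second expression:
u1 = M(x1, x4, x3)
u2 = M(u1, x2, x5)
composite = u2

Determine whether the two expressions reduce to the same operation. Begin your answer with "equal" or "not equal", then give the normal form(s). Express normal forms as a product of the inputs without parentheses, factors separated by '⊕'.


not equal; first: x2 ⊕ x1 ⊕ x5 ⊕ x3 ⊕ x4; second: x1 ⊕ x4 ⊕ x3 ⊕ x2 ⊕ x5


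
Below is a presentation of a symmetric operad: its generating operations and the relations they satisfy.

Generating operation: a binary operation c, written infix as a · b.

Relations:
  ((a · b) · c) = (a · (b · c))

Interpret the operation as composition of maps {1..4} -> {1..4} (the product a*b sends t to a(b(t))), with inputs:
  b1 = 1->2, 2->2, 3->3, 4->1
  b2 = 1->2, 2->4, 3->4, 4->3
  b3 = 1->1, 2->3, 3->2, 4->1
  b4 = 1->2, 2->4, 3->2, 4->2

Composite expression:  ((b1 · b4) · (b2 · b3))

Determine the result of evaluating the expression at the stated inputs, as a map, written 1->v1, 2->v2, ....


1->1, 2->2, 3->2, 4->1

(b1 · b4) = 1->2, 2->1, 3->2, 4->2
(b2 · b3) = 1->2, 2->4, 3->4, 4->2
((b1 · b4) · (b2 · b3)) = 1->1, 2->2, 3->2, 4->1


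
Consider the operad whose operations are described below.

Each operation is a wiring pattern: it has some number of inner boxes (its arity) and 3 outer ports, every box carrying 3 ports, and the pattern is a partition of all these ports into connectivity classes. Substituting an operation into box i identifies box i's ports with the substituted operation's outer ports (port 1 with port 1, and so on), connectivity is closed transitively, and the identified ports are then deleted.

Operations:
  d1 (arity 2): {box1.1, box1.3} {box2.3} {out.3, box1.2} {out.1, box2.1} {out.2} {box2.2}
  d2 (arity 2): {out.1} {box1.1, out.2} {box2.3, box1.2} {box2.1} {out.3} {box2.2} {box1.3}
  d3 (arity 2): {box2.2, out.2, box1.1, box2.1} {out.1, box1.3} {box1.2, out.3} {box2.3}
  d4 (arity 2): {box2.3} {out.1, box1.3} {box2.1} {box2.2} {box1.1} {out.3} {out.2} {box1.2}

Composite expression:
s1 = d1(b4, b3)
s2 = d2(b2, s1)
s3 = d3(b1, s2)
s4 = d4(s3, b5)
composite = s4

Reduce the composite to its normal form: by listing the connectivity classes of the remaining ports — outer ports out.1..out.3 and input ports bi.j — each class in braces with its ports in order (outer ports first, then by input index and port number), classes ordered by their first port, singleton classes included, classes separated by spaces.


Two ports join when wires chain via d4-identified ports.
composing d1 on (b4, b3), with out.j its own outer ports: {out.1, b3.1} {out.2} {out.3, b4.2} {b3.2} {b3.3} {b4.1, b4.3}
composing d2 on (b2, b4, b3), with out.j its own outer ports: {out.1} {out.2, b2.1} {out.3} {b2.2, b4.2} {b2.3} {b3.1} {b3.2} {b3.3} {b4.1, b4.3}
composing d3 on (b1, b2, b4, b3), with out.j its own outer ports: {out.1, b1.3} {out.2, b1.1, b2.1} {out.3, b1.2} {b2.2, b4.2} {b2.3} {b3.1} {b3.2} {b3.3} {b4.1, b4.3}
composing d4 on (b1, b2, b4, b3, b5), with out.j its own outer ports: {out.1, b1.2} {out.2} {out.3} {b1.1, b2.1} {b1.3} {b2.2, b4.2} {b2.3} {b3.1} {b3.2} {b3.3} {b4.1, b4.3} {b5.1} {b5.2} {b5.3}

{out.1, b1.2} {out.2} {out.3} {b1.1, b2.1} {b1.3} {b2.2, b4.2} {b2.3} {b3.1} {b3.2} {b3.3} {b4.1, b4.3} {b5.1} {b5.2} {b5.3}


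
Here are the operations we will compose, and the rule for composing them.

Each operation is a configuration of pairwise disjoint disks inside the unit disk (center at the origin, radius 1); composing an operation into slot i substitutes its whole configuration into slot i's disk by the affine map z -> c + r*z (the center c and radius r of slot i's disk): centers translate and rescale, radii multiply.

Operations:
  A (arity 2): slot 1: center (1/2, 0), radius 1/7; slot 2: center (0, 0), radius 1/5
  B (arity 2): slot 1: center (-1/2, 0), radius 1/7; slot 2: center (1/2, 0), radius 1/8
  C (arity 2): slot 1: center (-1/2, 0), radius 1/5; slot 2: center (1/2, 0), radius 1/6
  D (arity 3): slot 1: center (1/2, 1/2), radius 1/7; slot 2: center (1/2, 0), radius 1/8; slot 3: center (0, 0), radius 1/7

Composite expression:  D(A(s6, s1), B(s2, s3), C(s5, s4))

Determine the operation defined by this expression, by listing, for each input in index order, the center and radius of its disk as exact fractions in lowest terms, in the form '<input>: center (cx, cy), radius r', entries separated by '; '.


s1: center (1/2, 1/2), radius 1/35; s2: center (7/16, 0), radius 1/56; s3: center (9/16, 0), radius 1/64; s4: center (1/14, 0), radius 1/42; s5: center (-1/14, 0), radius 1/35; s6: center (4/7, 1/2), radius 1/49

Follow each s-input down from D: c' goes to c + r*c', radius to r*r'.
for s6, the 2-step affine chain lands on center (4/7, 1/2), radius 1/49
for s1, the 2-step affine chain lands on center (1/2, 1/2), radius 1/35
for s2, the 2-step affine chain lands on center (7/16, 0), radius 1/56
for s3, the 2-step affine chain lands on center (9/16, 0), radius 1/64
for s5, the 2-step affine chain lands on center (-1/14, 0), radius 1/35
for s4, the 2-step affine chain lands on center (1/14, 0), radius 1/42


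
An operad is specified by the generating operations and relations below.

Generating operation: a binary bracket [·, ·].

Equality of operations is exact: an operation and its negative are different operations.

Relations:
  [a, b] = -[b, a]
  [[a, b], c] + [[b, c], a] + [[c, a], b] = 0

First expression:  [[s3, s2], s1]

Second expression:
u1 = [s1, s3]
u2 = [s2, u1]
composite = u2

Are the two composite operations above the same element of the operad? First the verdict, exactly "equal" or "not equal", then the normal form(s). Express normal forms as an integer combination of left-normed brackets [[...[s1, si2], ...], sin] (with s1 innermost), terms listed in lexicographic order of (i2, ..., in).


In normal form, the first expression is [[s1, s2], s3] - [[s1, s3], s2]
In normal form, the second expression is -[[s1, s3], s2]
Different reductions; not equal.

not equal; first: [[s1, s2], s3] - [[s1, s3], s2]; second: -[[s1, s3], s2]


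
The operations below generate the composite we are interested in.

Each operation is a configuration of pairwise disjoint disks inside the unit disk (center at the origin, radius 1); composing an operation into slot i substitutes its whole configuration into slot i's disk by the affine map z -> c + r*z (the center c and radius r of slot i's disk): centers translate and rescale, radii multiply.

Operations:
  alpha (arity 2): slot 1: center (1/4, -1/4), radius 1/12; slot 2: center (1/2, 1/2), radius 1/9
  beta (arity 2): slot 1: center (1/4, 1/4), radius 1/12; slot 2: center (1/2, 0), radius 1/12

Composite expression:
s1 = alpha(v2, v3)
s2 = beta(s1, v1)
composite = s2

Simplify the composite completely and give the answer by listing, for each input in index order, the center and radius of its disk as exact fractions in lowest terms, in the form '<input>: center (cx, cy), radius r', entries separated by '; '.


v1: center (1/2, 0), radius 1/12; v2: center (13/48, 11/48), radius 1/144; v3: center (7/24, 7/24), radius 1/108

Below beta, radii multiply path by path; the v-disk centers shift.
v2 passes through 2 substitutions, ending at center (13/48, 11/48), radius 1/144
v3 passes through 2 substitutions, ending at center (7/24, 7/24), radius 1/108
v1 passes through 1 substitution, ending at center (1/2, 0), radius 1/12
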